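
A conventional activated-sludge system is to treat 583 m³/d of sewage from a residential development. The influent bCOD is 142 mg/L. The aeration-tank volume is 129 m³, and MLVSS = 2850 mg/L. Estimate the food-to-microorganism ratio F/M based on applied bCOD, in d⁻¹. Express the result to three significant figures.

Food-to-microorganism ratio F/M = Q S₀ / (V X) = 583 × 142 / (129.0 × 2850) = 0.2252 d⁻¹.

F/M ≈ 0.225 d⁻¹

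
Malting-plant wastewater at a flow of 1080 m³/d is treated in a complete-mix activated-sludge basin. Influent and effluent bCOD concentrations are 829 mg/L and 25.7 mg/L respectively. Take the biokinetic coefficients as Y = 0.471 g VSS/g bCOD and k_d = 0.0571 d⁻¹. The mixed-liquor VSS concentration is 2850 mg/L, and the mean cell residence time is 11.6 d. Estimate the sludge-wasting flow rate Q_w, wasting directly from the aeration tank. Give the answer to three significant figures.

Q_w ≈ 86.2 m³/d

From the SRT design equation V = Y Q (S₀−S) θ_c / [X (1 + k_d θ_c)] = 0.471 × 1080 × (829 − 25.7) × 11.6 / [2850 × (1 + 0.0571 × 11.6)] = 4.74×10^6 / 4738 = 1000 m³.
For wasting at MLVSS concentration, Q_w = V/θ_c = 1000/11.6 = 86.25 m³/d.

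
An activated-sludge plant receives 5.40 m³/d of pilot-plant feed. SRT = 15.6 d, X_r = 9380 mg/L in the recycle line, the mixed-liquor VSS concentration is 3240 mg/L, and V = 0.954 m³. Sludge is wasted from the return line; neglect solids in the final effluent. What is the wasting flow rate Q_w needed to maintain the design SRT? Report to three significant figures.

Wasting from the return line (neglecting effluent solids): Q_w = V·X / (θ_c·X_r) = 0.9540 × 3240 / (15.6 × 9380) = 0.02112 m³/d.

Q_w ≈ 0.0211 m³/d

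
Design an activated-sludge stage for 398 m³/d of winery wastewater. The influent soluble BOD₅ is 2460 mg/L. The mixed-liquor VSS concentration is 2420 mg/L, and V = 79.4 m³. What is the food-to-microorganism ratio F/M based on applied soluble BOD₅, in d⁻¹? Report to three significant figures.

F/M ≈ 5.10 d⁻¹

F/M = applied load / biomass = Q·S₀/(V·X) = 398 × 2460 / (79.40 × 2420) = 5.095 d⁻¹.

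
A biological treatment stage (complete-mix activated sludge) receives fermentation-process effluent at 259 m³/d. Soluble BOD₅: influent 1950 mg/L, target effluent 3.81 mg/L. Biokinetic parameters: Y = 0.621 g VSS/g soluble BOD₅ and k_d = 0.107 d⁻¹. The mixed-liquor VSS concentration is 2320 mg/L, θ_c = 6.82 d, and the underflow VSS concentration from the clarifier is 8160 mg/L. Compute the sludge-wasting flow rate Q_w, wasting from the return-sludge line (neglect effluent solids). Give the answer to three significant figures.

From the SRT design equation V = Y Q (S₀−S) θ_c / [X (1 + k_d θ_c)] = 0.621 × 259 × (1950 − 3.81) × 6.82 / [2320 × (1 + 0.107 × 6.82)] = 2.13×10^6 / 4013 = 532.0 m³.
θ_c = V·X/(Q_w·X_r) when wasting from the recycle, so Q_w = V·X/(θ_c·X_r) = 532.0 × 2320 / (6.82 × 8160) = 22.18 m³/d.

Q_w ≈ 22.2 m³/d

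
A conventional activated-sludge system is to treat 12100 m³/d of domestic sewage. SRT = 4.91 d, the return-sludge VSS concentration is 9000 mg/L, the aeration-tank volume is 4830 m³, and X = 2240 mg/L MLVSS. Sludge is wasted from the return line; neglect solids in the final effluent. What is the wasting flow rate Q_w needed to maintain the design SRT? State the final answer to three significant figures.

θ_c = V·X/(Q_w·X_r) when wasting from the recycle, so Q_w = V·X/(θ_c·X_r) = 4830 × 2240 / (4.91 × 9000) = 244.8 m³/d.

Q_w ≈ 245 m³/d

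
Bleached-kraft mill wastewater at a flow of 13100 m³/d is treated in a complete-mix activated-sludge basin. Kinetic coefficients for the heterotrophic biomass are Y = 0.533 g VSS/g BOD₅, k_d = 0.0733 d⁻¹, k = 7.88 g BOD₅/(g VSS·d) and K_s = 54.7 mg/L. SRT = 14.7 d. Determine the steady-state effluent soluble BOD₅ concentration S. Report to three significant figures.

S ≈ 1.90 mg/L

For a completely mixed reactor with recycle the Lawrence–McCarty relation gives S = K_s·(1 + k_d·θ_c) / [θ_c·(Y·k − k_d) − 1] = 54.7 × (1 + 0.0733 × 14.7) / [14.7 × (0.533 × 7.88 − 0.0733) − 1] = 113.6 / 59.66 = 1.905 mg/L.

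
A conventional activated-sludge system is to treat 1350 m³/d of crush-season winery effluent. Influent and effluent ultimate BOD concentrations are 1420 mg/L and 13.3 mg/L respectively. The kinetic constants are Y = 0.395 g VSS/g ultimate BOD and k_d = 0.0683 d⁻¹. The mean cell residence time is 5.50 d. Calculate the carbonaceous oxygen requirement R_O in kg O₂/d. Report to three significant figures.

R_O ≈ 1120 kg O₂/d

Correct the yield for decay: Y_obs = Y/(1 + k_d θ_c) = 0.395 / (1 + 0.0683 × 5.50) = 0.395 / 1.376 = 0.2871.
ΔS = 1420 − 13.3 = 1407 mg/L, so the substrate removal rate is 1350 × 1407/1000 = 1899 kg ultimate BOD/d.
Net sludge production P_X = 0.2871 × 1899 = 545.3 kg VSS/d.
R_O = Q·(S₀ − S) − 1.42·P_X = 1899 − 1.42 × 545.3 = 1125 kg O₂/d.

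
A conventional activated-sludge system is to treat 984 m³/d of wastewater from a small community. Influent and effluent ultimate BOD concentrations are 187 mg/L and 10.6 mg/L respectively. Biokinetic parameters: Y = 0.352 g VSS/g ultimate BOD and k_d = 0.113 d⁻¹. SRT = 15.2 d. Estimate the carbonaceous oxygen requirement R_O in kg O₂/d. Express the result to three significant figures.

The observed yield is Y_obs = Y/(1 + k_d·θ_c) = 0.352 / (1 + 0.113 × 15.2) = 0.352 / 2.718 = 0.1295 g VSS per g ultimate BOD removed.
Mass of ultimate BOD removed per day: Q(S₀ − S) = 984 × 176.4 g/m³ = 173.6 kg/d.
Biomass synthesised: P_X = Y_obs × 173.6 = 22.48 kg VSS/d.
R_O = Q·ΔS − 1.42 P_X = 173.6 − 31.93 = 141.7 kg O₂/d.

R_O ≈ 142 kg O₂/d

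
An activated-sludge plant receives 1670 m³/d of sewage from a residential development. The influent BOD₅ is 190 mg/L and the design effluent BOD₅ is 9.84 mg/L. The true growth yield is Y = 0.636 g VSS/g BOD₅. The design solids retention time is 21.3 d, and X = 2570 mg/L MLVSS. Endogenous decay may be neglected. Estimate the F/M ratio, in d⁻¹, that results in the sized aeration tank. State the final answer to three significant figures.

F/M ≈ 0.0778 d⁻¹

Biomass mass balance (decay neglected): V·X = Y·Q·(S₀ − S)·θ_c, so V = 0.636 × 1670 × (190 − 9.84) × 21.3 / 2570 = 1586 m³.
Food-to-microorganism ratio F/M = Q S₀ / (V X) = 1670 × 190 / (1586 × 2570) = 0.07785 d⁻¹.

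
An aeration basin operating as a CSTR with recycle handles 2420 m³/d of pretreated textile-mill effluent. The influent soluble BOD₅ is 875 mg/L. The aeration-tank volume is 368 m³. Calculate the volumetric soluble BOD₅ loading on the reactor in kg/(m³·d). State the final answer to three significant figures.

L_v ≈ 5.75 kg soluble BOD₅/(m³·d)

Volumetric loading L_v = Q·S₀ / V = 2420 × 875 g/m³ / 368.0 m³ = 5754 g/(m³·d) = 5.754 kg soluble BOD₅/(m³·d).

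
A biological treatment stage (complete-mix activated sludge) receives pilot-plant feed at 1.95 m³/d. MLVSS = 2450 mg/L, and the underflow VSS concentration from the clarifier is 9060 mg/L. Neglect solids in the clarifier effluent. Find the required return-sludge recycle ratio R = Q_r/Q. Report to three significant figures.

Solids balance on the clarifier gives (1+R)X = R·X_r, so R = X/(X_r − X) = 2450 / (9060 − 2450) = 0.3707.

R ≈ 0.371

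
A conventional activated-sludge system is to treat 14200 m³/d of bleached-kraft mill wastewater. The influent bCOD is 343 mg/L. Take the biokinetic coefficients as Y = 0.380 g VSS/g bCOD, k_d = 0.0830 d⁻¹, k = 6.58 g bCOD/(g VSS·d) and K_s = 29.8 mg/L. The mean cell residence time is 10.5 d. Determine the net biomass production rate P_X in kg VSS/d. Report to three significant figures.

From the Monod/SRT balance for a CMAS, S = K_s·(1+k_d θ_c)/[θ_c·(Y k − k_d) − 1] = 29.8 × (1 + 0.0830 × 10.5) / [10.5 × (0.380 × 6.58 − 0.0830) − 1] = 55.77 / 24.38 = 2.287 mg/L.
Observed yield with endogenous decay: Y_obs = Y / (1 + k_d·θ_c) = 0.380 / (1 + 0.0830 × 10.5) = 0.380 / 1.872 = 0.2030 g VSS/g bCOD.
Substrate removed = Q·(S₀ − S) = 14200 m³/d × (343 − 2.29) g/m³ = 4.84×10^6 g/d = 4838 kg/d.
Biomass produced: P_X = Y_obs·Q·ΔS = 0.2030 × 4838 ≈ 982.4 kg VSS/d.

P_X ≈ 982 kg VSS/d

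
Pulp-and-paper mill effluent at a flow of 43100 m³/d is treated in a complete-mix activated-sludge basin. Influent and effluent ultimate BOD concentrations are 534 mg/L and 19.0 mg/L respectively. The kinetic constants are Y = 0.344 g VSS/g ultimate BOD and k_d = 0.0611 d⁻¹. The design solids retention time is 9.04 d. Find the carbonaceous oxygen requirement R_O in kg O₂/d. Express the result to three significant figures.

R_O ≈ 15200 kg O₂/d

Y_obs = Y / (1 + k_d θ_c) = 0.344 / (1 + 0.0611 × 9.04) = 0.344 / 1.552 = 0.2216.
Mass of ultimate BOD removed per day: Q(S₀ − S) = 43100 × 515.0 g/m³ = 22196 kg/d.
Net sludge production P_X = 0.2216 × 22196 = 4919 kg VSS/d.
Carbonaceous O₂ demand = substrate oxidised − cell-mass equivalent = 22196 − 1.42 × 4919 = 15212 kg O₂/d.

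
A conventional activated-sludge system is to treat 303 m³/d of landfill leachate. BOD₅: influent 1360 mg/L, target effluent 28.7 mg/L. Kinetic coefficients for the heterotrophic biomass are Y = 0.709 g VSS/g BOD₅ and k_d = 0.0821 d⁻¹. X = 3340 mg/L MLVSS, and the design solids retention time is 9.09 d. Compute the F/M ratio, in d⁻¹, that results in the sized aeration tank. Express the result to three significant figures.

F/M ≈ 0.277 d⁻¹

Rearranging the biomass balance for a CMAS with decay, V = Y·Q·ΔS·θ_c / [X·(1+k_d θ_c)] = 0.709 × 303 × (1360 − 28.7) × 9.09 / [3340 × (1 + 0.0821 × 9.09)] = 2.6×10^6 / 5833 = 445.7 m³.
F/M = Q·S₀ / (V·X) = 303 × 1360 / (445.7 × 3340) = 0.2768 g BOD₅·(g VSS·d)⁻¹.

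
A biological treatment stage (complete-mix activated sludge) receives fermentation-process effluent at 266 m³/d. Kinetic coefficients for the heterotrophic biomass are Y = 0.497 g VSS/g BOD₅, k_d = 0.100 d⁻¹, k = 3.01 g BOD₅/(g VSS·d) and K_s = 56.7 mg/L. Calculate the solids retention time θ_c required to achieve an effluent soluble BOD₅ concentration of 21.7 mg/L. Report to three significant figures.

At the target effluent, Y k S/(K_s+S) = 0.497×3.01×21.7/78.40 = 0.4141 d⁻¹.
Then 1/θ_c = μ − k_d = 0.4141 − 0.100 = 0.3141 d⁻¹, giving θ_c = 3.184 d.

θ_c ≈ 3.18 d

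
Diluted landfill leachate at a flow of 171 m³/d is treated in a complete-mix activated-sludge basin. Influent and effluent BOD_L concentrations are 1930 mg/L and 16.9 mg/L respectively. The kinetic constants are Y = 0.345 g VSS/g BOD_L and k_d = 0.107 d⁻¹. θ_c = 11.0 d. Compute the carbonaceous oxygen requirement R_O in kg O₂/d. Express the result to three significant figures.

Observed yield with endogenous decay: Y_obs = Y / (1 + k_d·θ_c) = 0.345 / (1 + 0.107 × 11.0) = 0.345 / 2.177 = 0.1585 g VSS/g BOD_L.
Mass of BOD_L removed per day: Q(S₀ − S) = 171 × 1913 g/m³ = 327.1 kg/d.
Biomass synthesised: P_X = Y_obs × 327.1 = 51.84 kg VSS/d.
R_O = Q·(S₀ − S) − 1.42·P_X = 327.1 − 1.42 × 51.84 = 253.5 kg O₂/d.

R_O ≈ 254 kg O₂/d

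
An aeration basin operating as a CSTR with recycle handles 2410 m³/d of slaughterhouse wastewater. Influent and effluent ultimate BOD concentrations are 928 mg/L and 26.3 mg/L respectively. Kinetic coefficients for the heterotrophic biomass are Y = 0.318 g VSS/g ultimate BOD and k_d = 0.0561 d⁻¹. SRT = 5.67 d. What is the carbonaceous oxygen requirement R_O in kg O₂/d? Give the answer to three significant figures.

R_O ≈ 1430 kg O₂/d

Correct the yield for decay: Y_obs = Y/(1 + k_d θ_c) = 0.318 / (1 + 0.0561 × 5.67) = 0.318 / 1.318 = 0.2413.
ΔS = 928 − 26.3 = 901.7 mg/L, so the substrate removal rate is 2410 × 901.7/1000 = 2173 kg ultimate BOD/d.
Net sludge production P_X = 0.2413 × 2173 = 524.3 kg VSS/d.
Carbonaceous O₂ demand = substrate oxidised − cell-mass equivalent = 2173 − 1.42 × 524.3 = 1429 kg O₂/d.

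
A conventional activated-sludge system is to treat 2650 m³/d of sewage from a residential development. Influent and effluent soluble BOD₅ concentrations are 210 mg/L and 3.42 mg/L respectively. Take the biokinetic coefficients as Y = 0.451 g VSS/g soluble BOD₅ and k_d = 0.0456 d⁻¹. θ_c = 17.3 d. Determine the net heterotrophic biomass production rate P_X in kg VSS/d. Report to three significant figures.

Observed yield with endogenous decay: Y_obs = Y / (1 + k_d·θ_c) = 0.451 / (1 + 0.0456 × 17.3) = 0.451 / 1.789 = 0.2521 g VSS/g soluble BOD₅.
Substrate removed = Q·(S₀ − S) = 2650 m³/d × (210 − 3.42) g/m³ = 5.47×10^5 g/d = 547.4 kg/d.
Biomass produced: P_X = Y_obs·Q·ΔS = 0.2521 × 547.4 ≈ 138.0 kg VSS/d.

P_X ≈ 138 kg VSS/d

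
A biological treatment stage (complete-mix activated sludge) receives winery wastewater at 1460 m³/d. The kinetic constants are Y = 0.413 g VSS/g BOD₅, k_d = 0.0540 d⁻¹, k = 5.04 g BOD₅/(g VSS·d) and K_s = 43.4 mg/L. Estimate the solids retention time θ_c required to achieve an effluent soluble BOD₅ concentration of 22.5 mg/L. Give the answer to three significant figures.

At the target effluent, Y k S/(K_s+S) = 0.413×5.04×22.5/65.90 = 0.7107 d⁻¹.
Then 1/θ_c = μ − k_d = 0.7107 − 0.0540 = 0.6567 d⁻¹, giving θ_c = 1.523 d.

θ_c ≈ 1.52 d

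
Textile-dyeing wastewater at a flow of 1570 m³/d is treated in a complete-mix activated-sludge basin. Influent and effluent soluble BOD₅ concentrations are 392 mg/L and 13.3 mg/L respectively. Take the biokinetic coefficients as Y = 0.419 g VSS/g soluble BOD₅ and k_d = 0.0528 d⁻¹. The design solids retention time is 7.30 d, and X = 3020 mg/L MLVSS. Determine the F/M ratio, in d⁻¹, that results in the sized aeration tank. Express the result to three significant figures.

Steady-state biomass mass balance: V·X·(1 + k_d·θ_c) = Y·Q·(S₀ − S)·θ_c, so V = 0.419 × 1570 × (392 − 13.3) × 7.30 / [3020 × (1 + 0.0528 × 7.30)] = 1.82×10^6 / 4184 = 434.6 m³.
F/M = applied load / biomass = Q·S₀/(V·X) = 1570 × 392 / (434.6 × 3020) = 0.4689 d⁻¹.

F/M ≈ 0.469 d⁻¹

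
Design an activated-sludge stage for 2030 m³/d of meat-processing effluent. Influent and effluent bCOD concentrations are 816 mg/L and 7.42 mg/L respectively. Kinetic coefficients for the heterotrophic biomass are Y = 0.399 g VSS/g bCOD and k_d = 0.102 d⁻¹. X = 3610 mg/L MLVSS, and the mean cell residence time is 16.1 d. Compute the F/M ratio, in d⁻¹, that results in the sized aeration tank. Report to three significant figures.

F/M ≈ 0.415 d⁻¹

Steady-state biomass mass balance: V·X·(1 + k_d·θ_c) = Y·Q·(S₀ − S)·θ_c, so V = 0.399 × 2030 × (816 − 7.42) × 16.1 / [3610 × (1 + 0.102 × 16.1)] = 1.05×10^7 / 9538 = 1105 m³.
Food-to-microorganism ratio F/M = Q S₀ / (V X) = 2030 × 816 / (1105 × 3610) = 0.4151 d⁻¹.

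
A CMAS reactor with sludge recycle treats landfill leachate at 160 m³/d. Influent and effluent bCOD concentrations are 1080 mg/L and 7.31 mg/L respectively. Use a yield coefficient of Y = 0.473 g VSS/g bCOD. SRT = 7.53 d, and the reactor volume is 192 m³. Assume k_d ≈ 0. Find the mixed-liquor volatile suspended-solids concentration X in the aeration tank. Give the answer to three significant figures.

X ≈ 3180 mg/L

X = Y·Q·ΔS·θ_c / V = 0.473 × 160 × (1080 − 7.31) × 7.53 / 192 = 3184 mg/L.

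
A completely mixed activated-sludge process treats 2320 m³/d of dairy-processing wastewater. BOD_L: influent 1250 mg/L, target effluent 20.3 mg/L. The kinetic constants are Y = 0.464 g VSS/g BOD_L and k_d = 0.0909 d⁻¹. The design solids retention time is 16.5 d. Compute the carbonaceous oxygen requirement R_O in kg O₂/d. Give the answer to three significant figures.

R_O ≈ 2100 kg O₂/d

Y_obs = Y / (1 + k_d θ_c) = 0.464 / (1 + 0.0909 × 16.5) = 0.464 / 2.500 = 0.1856.
Q·(S₀ − S) = 2320 × (1250 − 20.3) × 10⁻³ = 2853 kg/d removed.
Biomass synthesised: P_X = Y_obs × 2853 = 529.5 kg VSS/d.
R_O = Q·(S₀ − S) − 1.42·P_X = 2853 − 1.42 × 529.5 = 2101 kg O₂/d.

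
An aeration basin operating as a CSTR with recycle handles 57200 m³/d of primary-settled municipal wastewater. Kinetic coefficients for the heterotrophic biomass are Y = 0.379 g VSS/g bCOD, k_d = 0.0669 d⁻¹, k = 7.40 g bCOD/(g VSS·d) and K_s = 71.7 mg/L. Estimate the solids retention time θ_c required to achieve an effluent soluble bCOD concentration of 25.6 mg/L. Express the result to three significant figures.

At the target effluent, Y k S/(K_s+S) = 0.379×7.40×25.6/97.30 = 0.7379 d⁻¹.
Then 1/θ_c = μ − k_d = 0.7379 − 0.0669 = 0.6710 d⁻¹, giving θ_c = 1.490 d.

θ_c ≈ 1.49 d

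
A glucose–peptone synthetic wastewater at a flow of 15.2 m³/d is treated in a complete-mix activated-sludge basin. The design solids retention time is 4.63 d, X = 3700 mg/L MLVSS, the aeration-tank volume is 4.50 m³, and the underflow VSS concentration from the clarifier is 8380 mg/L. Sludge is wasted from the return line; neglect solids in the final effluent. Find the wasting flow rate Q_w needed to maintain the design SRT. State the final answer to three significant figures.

Q_w ≈ 0.429 m³/d

θ_c = V·X/(Q_w·X_r) when wasting from the recycle, so Q_w = V·X/(θ_c·X_r) = 4.500 × 3700 / (4.63 × 8380) = 0.4291 m³/d.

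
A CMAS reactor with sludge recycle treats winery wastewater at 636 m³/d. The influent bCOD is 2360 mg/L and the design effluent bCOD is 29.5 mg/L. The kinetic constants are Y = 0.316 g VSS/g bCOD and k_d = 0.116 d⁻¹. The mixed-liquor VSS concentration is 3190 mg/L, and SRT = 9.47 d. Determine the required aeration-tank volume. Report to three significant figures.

V ≈ 663 m³

Steady-state biomass mass balance: V·X·(1 + k_d·θ_c) = Y·Q·(S₀ − S)·θ_c, so V = 0.316 × 636 × (2360 − 29.5) × 9.47 / [3190 × (1 + 0.116 × 9.47)] = 4.44×10^6 / 6694 = 662.6 m³.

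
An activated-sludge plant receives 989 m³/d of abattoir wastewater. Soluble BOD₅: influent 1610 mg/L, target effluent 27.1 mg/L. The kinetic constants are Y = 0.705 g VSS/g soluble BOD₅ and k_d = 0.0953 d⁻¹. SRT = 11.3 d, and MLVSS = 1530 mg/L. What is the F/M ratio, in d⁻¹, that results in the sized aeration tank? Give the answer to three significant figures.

Steady-state biomass mass balance: V·X·(1 + k_d·θ_c) = Y·Q·(S₀ − S)·θ_c, so V = 0.705 × 989 × (1610 − 27.1) × 11.3 / [1530 × (1 + 0.0953 × 11.3)] = 1.25×10^7 / 3178 = 3925 m³.
F/M = Q·S₀ / (V·X) = 989 × 1610 / (3925 × 1530) = 0.2652 g soluble BOD₅·(g VSS·d)⁻¹.

F/M ≈ 0.265 d⁻¹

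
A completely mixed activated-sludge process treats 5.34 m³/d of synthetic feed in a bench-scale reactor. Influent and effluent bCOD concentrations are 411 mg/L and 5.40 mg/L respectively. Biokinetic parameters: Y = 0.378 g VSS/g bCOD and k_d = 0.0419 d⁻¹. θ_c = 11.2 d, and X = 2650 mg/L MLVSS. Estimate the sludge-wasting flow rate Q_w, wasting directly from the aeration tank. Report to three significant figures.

Q_w ≈ 0.210 m³/d

Steady-state biomass mass balance: V·X·(1 + k_d·θ_c) = Y·Q·(S₀ − S)·θ_c, so V = 0.378 × 5.34 × (411 − 5.40) × 11.2 / [2650 × (1 + 0.0419 × 11.2)] = 9.17×10^3 / 3894 = 2.355 m³.
With mixed-liquor wasting, θ_c = V/Q_w, so Q_w = V/θ_c = 2.355/11.2 = 0.2103 m³/d.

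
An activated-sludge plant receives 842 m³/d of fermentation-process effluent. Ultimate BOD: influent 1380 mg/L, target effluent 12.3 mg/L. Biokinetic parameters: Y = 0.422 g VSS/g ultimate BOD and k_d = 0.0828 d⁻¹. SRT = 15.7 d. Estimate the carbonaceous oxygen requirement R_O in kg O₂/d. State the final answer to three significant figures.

R_O ≈ 852 kg O₂/d

Observed yield with endogenous decay: Y_obs = Y / (1 + k_d·θ_c) = 0.422 / (1 + 0.0828 × 15.7) = 0.422 / 2.300 = 0.1835 g VSS/g ultimate BOD.
Substrate removed = Q·(S₀ − S) = 842 m³/d × (1380 − 12.3) g/m³ = 1.15×10^6 g/d = 1152 kg/d.
P_X = Y_obs·Q·(S₀ − S) = 0.1835 × 1152 = 211.3 kg VSS/d.
R_O = Q·ΔS − 1.42 P_X = 1152 − 300.0 = 851.6 kg O₂/d.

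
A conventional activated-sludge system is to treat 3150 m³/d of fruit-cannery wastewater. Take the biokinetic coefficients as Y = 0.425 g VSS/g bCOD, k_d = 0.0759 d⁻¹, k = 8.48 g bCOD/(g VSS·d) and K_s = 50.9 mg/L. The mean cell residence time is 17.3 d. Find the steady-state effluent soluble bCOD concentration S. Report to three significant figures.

For a completely mixed reactor with recycle the Lawrence–McCarty relation gives S = K_s·(1 + k_d·θ_c) / [θ_c·(Y·k − k_d) − 1] = 50.9 × (1 + 0.0759 × 17.3) / [17.3 × (0.425 × 8.48 − 0.0759) − 1] = 117.7 / 60.04 = 1.961 mg/L.

S ≈ 1.96 mg/L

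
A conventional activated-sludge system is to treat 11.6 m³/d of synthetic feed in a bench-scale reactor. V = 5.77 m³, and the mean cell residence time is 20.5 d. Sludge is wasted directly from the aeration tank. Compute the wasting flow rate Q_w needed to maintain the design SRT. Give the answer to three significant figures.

With mixed-liquor wasting, θ_c = V/Q_w, so Q_w = V/θ_c = 5.770/20.5 = 0.2815 m³/d.

Q_w ≈ 0.281 m³/d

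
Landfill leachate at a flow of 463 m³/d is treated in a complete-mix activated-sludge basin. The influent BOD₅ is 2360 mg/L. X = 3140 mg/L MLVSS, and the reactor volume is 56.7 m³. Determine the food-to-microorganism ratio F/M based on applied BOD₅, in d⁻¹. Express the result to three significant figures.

F/M ≈ 6.14 d⁻¹

Food-to-microorganism ratio F/M = Q S₀ / (V X) = 463 × 2360 / (56.70 × 3140) = 6.137 d⁻¹.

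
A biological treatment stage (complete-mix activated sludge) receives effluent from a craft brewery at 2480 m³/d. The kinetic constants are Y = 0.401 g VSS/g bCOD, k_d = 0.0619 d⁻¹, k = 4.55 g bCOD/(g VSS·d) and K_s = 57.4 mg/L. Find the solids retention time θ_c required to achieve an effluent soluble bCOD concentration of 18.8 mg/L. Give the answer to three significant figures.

θ_c ≈ 2.58 d

At the target effluent, Y k S/(K_s+S) = 0.401×4.55×18.8/76.20 = 0.4502 d⁻¹.
Then 1/θ_c = μ − k_d = 0.4502 − 0.0619 = 0.3883 d⁻¹, giving θ_c = 2.576 d.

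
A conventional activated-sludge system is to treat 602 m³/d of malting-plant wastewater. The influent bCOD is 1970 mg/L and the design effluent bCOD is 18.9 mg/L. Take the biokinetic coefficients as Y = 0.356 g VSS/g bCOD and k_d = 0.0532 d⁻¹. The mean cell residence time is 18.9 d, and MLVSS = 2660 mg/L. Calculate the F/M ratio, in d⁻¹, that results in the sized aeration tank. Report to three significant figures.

Rearranging the biomass balance for a CMAS with decay, V = Y·Q·ΔS·θ_c / [X·(1+k_d θ_c)] = 0.356 × 602 × (1970 − 18.9) × 18.9 / [2660 × (1 + 0.0532 × 18.9)] = 7.9×10^6 / 5335 = 1481 m³.
Food-to-microorganism ratio F/M = Q S₀ / (V X) = 602 × 1970 / (1481 × 2660) = 0.3009 d⁻¹.

F/M ≈ 0.301 d⁻¹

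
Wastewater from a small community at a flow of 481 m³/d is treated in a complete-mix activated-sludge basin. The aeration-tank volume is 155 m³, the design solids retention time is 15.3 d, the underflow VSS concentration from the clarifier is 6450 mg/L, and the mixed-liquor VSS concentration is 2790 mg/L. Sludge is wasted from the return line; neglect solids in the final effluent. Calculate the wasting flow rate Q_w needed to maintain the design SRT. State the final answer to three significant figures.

θ_c = V·X/(Q_w·X_r) when wasting from the recycle, so Q_w = V·X/(θ_c·X_r) = 155.0 × 2790 / (15.3 × 6450) = 4.382 m³/d.

Q_w ≈ 4.38 m³/d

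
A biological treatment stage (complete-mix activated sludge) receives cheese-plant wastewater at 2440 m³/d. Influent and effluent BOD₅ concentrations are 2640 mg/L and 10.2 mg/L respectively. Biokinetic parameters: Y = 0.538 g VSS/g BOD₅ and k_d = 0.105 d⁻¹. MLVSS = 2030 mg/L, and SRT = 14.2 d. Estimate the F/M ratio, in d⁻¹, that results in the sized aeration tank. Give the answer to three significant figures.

F/M ≈ 0.327 d⁻¹

Steady-state biomass mass balance: V·X·(1 + k_d·θ_c) = Y·Q·(S₀ − S)·θ_c, so V = 0.538 × 2440 × (2640 − 10.2) × 14.2 / [2030 × (1 + 0.105 × 14.2)] = 4.9×10^7 / 5057 = 9694 m³.
Food-to-microorganism ratio F/M = Q S₀ / (V X) = 2440 × 2640 / (9694 × 2030) = 0.3273 d⁻¹.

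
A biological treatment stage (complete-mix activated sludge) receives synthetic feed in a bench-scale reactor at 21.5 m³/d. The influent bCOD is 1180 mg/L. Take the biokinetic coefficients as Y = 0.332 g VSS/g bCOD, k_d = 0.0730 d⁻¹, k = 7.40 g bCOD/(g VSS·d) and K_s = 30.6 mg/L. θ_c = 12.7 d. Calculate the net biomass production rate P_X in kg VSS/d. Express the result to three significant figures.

For a completely mixed reactor with recycle the Lawrence–McCarty relation gives S = K_s·(1 + k_d·θ_c) / [θ_c·(Y·k − k_d) − 1] = 30.6 × (1 + 0.0730 × 12.7) / [12.7 × (0.332 × 7.40 − 0.0730) − 1] = 58.97 / 29.27 = 2.014 mg/L.
Correct the yield for decay: Y_obs = Y/(1 + k_d θ_c) = 0.332 / (1 + 0.0730 × 12.7) = 0.332 / 1.927 = 0.1723.
Substrate removed = Q·(S₀ − S) = 21.5 m³/d × (1180 − 2.01) g/m³ = 2.53×10^4 g/d = 25.33 kg/d.
Biomass produced: P_X = Y_obs·Q·ΔS = 0.1723 × 25.33 ≈ 4.363 kg VSS/d.

P_X ≈ 4.36 kg VSS/d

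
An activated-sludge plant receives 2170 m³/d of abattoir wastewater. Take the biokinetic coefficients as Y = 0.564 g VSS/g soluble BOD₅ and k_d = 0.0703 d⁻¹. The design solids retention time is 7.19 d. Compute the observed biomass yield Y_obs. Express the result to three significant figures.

Y_obs ≈ 0.375 g VSS/g soluble BOD₅

Y_obs = Y / (1 + k_d θ_c) = 0.564 / (1 + 0.0703 × 7.19) = 0.564 / 1.505 = 0.3746.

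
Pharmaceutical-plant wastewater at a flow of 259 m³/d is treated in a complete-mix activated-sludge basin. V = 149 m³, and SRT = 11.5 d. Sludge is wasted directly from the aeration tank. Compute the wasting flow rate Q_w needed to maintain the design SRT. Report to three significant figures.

Q_w ≈ 13.0 m³/d

Wasting from the aeration tank: Q_w = V / θ_c = 149.0 / 11.5 = 12.96 m³/d.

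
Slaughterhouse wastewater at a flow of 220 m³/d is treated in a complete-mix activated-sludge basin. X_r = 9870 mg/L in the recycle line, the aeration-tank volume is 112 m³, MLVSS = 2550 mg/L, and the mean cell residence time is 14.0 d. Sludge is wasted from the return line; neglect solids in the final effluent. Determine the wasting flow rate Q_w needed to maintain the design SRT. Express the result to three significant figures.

Q_w ≈ 2.07 m³/d

θ_c = V·X/(Q_w·X_r) when wasting from the recycle, so Q_w = V·X/(θ_c·X_r) = 112.0 × 2550 / (14.0 × 9870) = 2.067 m³/d.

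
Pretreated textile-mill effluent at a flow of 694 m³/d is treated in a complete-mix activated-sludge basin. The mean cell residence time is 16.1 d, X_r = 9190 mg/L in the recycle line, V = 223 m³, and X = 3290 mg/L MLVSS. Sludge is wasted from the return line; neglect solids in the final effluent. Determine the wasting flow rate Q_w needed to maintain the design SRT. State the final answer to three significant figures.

Q_w ≈ 4.96 m³/d

θ_c = V·X/(Q_w·X_r) when wasting from the recycle, so Q_w = V·X/(θ_c·X_r) = 223.0 × 3290 / (16.1 × 9190) = 4.959 m³/d.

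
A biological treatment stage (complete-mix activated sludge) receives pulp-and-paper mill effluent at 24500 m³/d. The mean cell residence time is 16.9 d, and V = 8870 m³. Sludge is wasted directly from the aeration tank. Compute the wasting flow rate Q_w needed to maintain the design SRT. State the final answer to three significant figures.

Q_w ≈ 525 m³/d

For wasting at MLVSS concentration, Q_w = V/θ_c = 8870/16.9 = 524.9 m³/d.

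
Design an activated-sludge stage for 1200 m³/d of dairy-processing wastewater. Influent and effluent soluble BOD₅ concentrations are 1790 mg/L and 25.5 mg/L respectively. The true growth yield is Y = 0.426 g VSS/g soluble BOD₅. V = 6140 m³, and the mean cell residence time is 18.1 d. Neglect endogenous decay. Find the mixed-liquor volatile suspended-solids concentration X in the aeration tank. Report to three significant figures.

Without decay, X = Y Q (S₀−S) θ_c / V = 0.426 × 1200 × (1790 − 25.5) × 18.1 / 6140 = 2659 mg/L.

X ≈ 2660 mg/L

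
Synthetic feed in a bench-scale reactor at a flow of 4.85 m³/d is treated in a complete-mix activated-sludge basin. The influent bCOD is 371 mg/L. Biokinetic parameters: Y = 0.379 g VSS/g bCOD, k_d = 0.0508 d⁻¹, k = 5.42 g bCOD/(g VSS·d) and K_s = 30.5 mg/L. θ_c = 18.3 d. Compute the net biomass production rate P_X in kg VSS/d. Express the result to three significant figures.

From the Monod/SRT balance for a CMAS, S = K_s·(1+k_d θ_c)/[θ_c·(Y k − k_d) − 1] = 30.5 × (1 + 0.0508 × 18.3) / [18.3 × (0.379 × 5.42 − 0.0508) − 1] = 58.85 / 35.66 = 1.650 mg/L.
Y_obs = Y / (1 + k_d θ_c) = 0.379 / (1 + 0.0508 × 18.3) = 0.379 / 1.930 = 0.1964.
ΔS = 371 − 1.65 = 369.4 mg/L, so the substrate removal rate is 4.85 × 369.4/1000 = 1.791 kg bCOD/d.
Biomass produced: P_X = Y_obs·Q·ΔS = 0.1964 × 1.791 ≈ 0.3518 kg VSS/d.

P_X ≈ 0.352 kg VSS/d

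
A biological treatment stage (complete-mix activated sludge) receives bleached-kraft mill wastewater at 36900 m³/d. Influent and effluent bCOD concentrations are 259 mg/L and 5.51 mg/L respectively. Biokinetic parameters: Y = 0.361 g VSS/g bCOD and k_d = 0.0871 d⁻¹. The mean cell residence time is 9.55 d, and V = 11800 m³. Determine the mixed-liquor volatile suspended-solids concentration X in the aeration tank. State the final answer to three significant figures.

X ≈ 1490 mg/L

Solving the biomass balance for X: X = Y Q (S₀−S) θ_c / [V (1+k_d θ_c)] = 0.361 × 36900 × (259 − 5.51) × 9.55 / [11800 × (1 + 0.0871 × 9.55)] = 1492 mg/L.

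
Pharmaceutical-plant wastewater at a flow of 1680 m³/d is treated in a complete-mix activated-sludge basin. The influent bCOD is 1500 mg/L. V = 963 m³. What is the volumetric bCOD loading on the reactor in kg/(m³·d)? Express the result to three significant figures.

L_v ≈ 2.62 kg bCOD/(m³·d)

L_v = Q S₀ / V = 1680 × 1500 × 10⁻³ / 963.0 = 2.617 kg/(m³·d).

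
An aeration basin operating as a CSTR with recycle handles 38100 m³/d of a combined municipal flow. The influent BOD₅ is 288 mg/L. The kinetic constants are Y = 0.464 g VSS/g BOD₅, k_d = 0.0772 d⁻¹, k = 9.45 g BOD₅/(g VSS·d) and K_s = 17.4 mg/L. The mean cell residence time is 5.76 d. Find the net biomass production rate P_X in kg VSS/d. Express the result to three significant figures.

For a completely mixed reactor with recycle the Lawrence–McCarty relation gives S = K_s·(1 + k_d·θ_c) / [θ_c·(Y·k − k_d) − 1] = 17.4 × (1 + 0.0772 × 5.76) / [5.76 × (0.464 × 9.45 − 0.0772) − 1] = 25.14 / 23.81 = 1.056 mg/L.
The observed yield is Y_obs = Y/(1 + k_d·θ_c) = 0.464 / (1 + 0.0772 × 5.76) = 0.464 / 1.445 = 0.3212 g VSS per g BOD₅ removed.
Substrate removed = Q·(S₀ − S) = 38100 m³/d × (288 − 1.06) g/m³ = 1.09×10^7 g/d = 10932 kg/d.
Net biomass production P_X = Y_obs × Q·(S₀ − S) = 0.3212 × 10932 = 3511 kg VSS/d.

P_X ≈ 3510 kg VSS/d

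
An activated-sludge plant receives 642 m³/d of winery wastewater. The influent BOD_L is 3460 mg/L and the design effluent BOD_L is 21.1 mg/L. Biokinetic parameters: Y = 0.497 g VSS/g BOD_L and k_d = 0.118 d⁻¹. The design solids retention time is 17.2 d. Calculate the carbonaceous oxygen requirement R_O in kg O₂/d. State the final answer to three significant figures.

R_O ≈ 1690 kg O₂/d

Observed yield with endogenous decay: Y_obs = Y / (1 + k_d·θ_c) = 0.497 / (1 + 0.118 × 17.2) = 0.497 / 3.030 = 0.1640 g VSS/g BOD_L.
Substrate removed = Q·(S₀ − S) = 642 m³/d × (3460 − 21.1) g/m³ = 2.21×10^6 g/d = 2208 kg/d.
Biomass synthesised: P_X = Y_obs × 2208 = 362.2 kg VSS/d.
Carbonaceous O₂ demand = substrate oxidised − cell-mass equivalent = 2208 − 1.42 × 362.2 = 1693 kg O₂/d.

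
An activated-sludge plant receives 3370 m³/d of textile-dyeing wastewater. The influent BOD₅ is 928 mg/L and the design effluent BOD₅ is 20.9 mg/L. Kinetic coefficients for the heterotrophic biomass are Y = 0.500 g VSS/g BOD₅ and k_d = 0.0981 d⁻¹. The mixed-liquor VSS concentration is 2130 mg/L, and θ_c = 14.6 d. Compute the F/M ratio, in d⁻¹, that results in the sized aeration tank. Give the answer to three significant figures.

F/M ≈ 0.341 d⁻¹

From the SRT design equation V = Y Q (S₀−S) θ_c / [X (1 + k_d θ_c)] = 0.500 × 3370 × (928 − 20.9) × 14.6 / [2130 × (1 + 0.0981 × 14.6)] = 2.23×10^7 / 5181 = 4307 m³.
Food-to-microorganism ratio F/M = Q S₀ / (V X) = 3370 × 928 / (4307 × 2130) = 0.3409 d⁻¹.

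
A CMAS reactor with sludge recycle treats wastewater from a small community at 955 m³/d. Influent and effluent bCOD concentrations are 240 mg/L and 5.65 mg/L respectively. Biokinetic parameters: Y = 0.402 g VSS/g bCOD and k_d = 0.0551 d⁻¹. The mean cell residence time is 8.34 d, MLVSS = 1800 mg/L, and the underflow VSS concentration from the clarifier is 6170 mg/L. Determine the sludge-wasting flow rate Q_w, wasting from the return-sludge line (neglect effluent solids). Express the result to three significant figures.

Q_w ≈ 9.99 m³/d

Steady-state biomass mass balance: V·X·(1 + k_d·θ_c) = Y·Q·(S₀ − S)·θ_c, so V = 0.402 × 955 × (240 − 5.65) × 8.34 / [1800 × (1 + 0.0551 × 8.34)] = 7.5×10^5 / 2627 = 285.6 m³.
Wasting from the return line (neglecting effluent solids): Q_w = V·X / (θ_c·X_r) = 285.6 × 1800 / (8.34 × 6170) = 9.991 m³/d.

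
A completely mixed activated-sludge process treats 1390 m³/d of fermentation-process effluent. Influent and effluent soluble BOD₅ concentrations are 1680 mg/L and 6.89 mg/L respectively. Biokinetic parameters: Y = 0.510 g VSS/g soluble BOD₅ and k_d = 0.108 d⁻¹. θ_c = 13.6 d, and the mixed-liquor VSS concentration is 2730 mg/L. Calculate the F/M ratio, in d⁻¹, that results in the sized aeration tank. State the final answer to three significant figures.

From the SRT design equation V = Y Q (S₀−S) θ_c / [X (1 + k_d θ_c)] = 0.510 × 1390 × (1680 − 6.89) × 13.6 / [2730 × (1 + 0.108 × 13.6)] = 1.61×10^7 / 6740 = 2393 m³.
F/M = applied load / biomass = Q·S₀/(V·X) = 1390 × 1680 / (2393 × 2730) = 0.3574 d⁻¹.

F/M ≈ 0.357 d⁻¹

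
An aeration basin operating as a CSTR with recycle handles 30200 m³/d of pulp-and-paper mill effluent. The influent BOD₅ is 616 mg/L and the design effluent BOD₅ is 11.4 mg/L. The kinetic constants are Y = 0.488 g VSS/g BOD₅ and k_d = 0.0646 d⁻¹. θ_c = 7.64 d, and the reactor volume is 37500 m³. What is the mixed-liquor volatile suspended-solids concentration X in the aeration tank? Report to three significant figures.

X = Y·Q·ΔS·θ_c / [V·(1 + k_d θ_c)] = 0.488 × 30200 × (616 − 11.4) × 7.64 / [37500 × (1 + 0.0646 × 7.64)] = 1215 mg/L.

X ≈ 1220 mg/L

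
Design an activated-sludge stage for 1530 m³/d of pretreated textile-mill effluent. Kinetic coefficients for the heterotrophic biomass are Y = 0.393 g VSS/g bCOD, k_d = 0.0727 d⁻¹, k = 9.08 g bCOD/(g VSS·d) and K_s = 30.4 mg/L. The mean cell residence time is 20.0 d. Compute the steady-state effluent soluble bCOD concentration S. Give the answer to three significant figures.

S ≈ 1.08 mg/L

Effluent substrate depends only on kinetics and SRT: S = K_s(1 + k_d θ_c) / [θ_c(Yk − k_d) − 1] = 30.4 × (1 + 0.0727 × 20.0) / [20.0 × (0.393 × 9.08 − 0.0727) − 1] = 74.60 / 68.91 = 1.083 mg/L.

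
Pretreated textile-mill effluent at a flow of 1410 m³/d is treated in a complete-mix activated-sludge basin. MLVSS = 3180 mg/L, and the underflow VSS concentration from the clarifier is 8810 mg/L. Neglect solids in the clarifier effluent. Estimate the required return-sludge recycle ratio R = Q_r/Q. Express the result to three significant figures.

R = Q_r/Q = X/(X_r − X) = 3180 / (8810 − 3180) = 0.5648.

R ≈ 0.565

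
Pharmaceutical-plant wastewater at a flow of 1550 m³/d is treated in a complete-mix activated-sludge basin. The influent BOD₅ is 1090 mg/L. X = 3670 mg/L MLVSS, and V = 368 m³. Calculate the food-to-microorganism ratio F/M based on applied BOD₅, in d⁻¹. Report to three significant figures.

F/M ≈ 1.25 d⁻¹

F/M = applied load / biomass = Q·S₀/(V·X) = 1550 × 1090 / (368.0 × 3670) = 1.251 d⁻¹.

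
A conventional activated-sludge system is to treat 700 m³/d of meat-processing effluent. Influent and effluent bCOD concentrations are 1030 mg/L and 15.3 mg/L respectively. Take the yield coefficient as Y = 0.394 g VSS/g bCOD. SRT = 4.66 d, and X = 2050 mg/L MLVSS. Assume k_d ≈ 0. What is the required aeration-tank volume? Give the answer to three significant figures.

With k_d = 0 the design equation reduces to V = Y Q (S₀−S) θ_c / X = 0.394 × 700 × (1030 − 15.3) × 4.66 / 2050 = 636.2 m³.

V ≈ 636 m³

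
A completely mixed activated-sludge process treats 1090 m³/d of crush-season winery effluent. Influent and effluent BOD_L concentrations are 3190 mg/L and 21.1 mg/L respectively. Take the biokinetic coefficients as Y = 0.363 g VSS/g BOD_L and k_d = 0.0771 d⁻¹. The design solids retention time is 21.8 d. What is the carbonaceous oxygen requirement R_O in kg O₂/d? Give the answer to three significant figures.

Y_obs = Y / (1 + k_d θ_c) = 0.363 / (1 + 0.0771 × 21.8) = 0.363 / 2.681 = 0.1354.
ΔS = 3190 − 21.1 = 3169 mg/L, so the substrate removal rate is 1090 × 3169/1000 = 3454 kg BOD_L/d.
P_X = Y_obs·Q·(S₀ − S) = 0.1354 × 3454 = 467.7 kg VSS/d.
R_O = Q·ΔS − 1.42 P_X = 3454 − 664.2 = 2790 kg O₂/d.

R_O ≈ 2790 kg O₂/d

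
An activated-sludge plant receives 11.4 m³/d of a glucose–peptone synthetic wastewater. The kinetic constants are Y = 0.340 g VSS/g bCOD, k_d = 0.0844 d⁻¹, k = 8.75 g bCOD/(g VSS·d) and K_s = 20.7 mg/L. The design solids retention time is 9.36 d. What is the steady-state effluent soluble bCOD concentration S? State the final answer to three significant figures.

S ≈ 1.42 mg/L

For a completely mixed reactor with recycle the Lawrence–McCarty relation gives S = K_s·(1 + k_d·θ_c) / [θ_c·(Y·k − k_d) − 1] = 20.7 × (1 + 0.0844 × 9.36) / [9.36 × (0.340 × 8.75 − 0.0844) − 1] = 37.05 / 26.06 = 1.422 mg/L.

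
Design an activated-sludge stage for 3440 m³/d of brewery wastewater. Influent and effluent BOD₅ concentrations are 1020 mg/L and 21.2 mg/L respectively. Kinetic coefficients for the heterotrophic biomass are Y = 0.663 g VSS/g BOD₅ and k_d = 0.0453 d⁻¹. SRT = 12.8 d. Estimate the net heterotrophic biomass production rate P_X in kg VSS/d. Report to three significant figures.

P_X ≈ 1440 kg VSS/d

Correct the yield for decay: Y_obs = Y/(1 + k_d θ_c) = 0.663 / (1 + 0.0453 × 12.8) = 0.663 / 1.580 = 0.4197.
ΔS = 1020 − 21.2 = 998.8 mg/L, so the substrate removal rate is 3440 × 998.8/1000 = 3436 kg BOD₅/d.
Biomass produced: P_X = Y_obs·Q·ΔS = 0.4197 × 3436 ≈ 1442 kg VSS/d.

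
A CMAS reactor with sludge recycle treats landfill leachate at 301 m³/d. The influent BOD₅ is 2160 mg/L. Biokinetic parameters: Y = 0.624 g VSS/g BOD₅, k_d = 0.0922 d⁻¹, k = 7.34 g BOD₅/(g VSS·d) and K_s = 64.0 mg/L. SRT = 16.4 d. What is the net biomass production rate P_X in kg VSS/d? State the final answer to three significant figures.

P_X ≈ 161 kg VSS/d

For a completely mixed reactor with recycle the Lawrence–McCarty relation gives S = K_s·(1 + k_d·θ_c) / [θ_c·(Y·k − k_d) − 1] = 64.0 × (1 + 0.0922 × 16.4) / [16.4 × (0.624 × 7.34 − 0.0922) − 1] = 160.8 / 72.60 = 2.214 mg/L.
Correct the yield for decay: Y_obs = Y/(1 + k_d θ_c) = 0.624 / (1 + 0.0922 × 16.4) = 0.624 / 2.512 = 0.2484.
Mass of BOD₅ removed per day: Q(S₀ − S) = 301 × 2158 g/m³ = 649.5 kg/d.
So the net sludge growth is P_X = 0.2484 × 649.5 = 161.3 kg VSS/d.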